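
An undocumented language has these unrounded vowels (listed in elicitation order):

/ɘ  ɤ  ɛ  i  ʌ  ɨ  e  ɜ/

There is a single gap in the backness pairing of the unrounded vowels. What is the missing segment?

high: front /i/, central /ɨ/, back —.
high-mid: front /e/, central /ɘ/, back /ɤ/.
low-mid: front /ɛ/, central /ɜ/, back /ʌ/.
The high row has no back member, so the gap is the high back unrounded vowel /ɯ/.

/ɯ/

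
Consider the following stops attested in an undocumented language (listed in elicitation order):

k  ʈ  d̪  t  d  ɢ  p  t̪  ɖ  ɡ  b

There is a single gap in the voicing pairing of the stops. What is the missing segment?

/q/

place of articulation  voiceless  voiced  
bilabial          p         b       
dental            t̪        d̪      
alveolar          t         d       
retroflex         ʈ         ɖ       
velar             k         ɡ       
uvular            —         ɢ       
The uvular row has no voiceless member, so the gap is the voiceless uvular stop /q/.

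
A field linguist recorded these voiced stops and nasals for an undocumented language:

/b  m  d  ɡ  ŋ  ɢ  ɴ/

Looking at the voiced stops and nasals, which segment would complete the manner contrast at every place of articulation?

place of articulation  oral stop  nasal   
bilabial          b         m       
alveolar          d         —       
velar             ɡ         ŋ       
uvular            ɢ         ɴ       
The alveolar row has no nasal member, so the gap is the alveolar nasal /n/.

/n/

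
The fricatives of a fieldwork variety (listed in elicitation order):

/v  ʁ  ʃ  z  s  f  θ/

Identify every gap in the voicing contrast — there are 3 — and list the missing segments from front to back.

/ð/, /ʒ/, /χ/

Voiceless: /f/ (labiodental), /θ/ (dental), /s/ (alveolar), /ʃ/ (postalveolar).
Voiced: /v/ (labiodental), /z/ (alveolar), /ʁ/ (uvular).
Gaps, from front to back: dental lacks voiced (/ð/); postalveolar lacks voiced (/ʒ/); uvular lacks voiceless (/χ/).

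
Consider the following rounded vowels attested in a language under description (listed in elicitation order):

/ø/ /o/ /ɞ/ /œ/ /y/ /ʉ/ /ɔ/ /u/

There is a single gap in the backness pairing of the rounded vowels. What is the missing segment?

/ɵ/

Front: /y/ (high), /ø/ (high-mid), /œ/ (low-mid).
Central: /ʉ/ (high), /ɞ/ (low-mid).
Back: /u/ (high), /o/ (high-mid), /ɔ/ (low-mid).
The high-mid row has no central member, so the gap is the high-mid central rounded vowel /ɵ/.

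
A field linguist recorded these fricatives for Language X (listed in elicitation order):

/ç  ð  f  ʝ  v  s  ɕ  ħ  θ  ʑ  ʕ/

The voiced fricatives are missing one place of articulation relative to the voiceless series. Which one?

labiodental: voiceless /f/, voiced /v/.
dental: voiceless /θ/, voiced /ð/.
alveolar: voiceless /s/, voiced —.
alveolo-palatal: voiceless /ɕ/, voiced /ʑ/.
palatal: voiceless /ç/, voiced /ʝ/.
pharyngeal: voiceless /ħ/, voiced /ʕ/.
Every place of articulation has a voiced member except alveolar, where /z/ would be expected.

alveolar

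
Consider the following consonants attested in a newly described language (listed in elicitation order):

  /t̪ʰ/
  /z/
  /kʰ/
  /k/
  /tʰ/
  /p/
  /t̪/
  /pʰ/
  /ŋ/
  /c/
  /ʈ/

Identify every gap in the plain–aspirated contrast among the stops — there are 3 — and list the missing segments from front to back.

/t/, /ʈʰ/, /cʰ/

bilabial: plain /p/, aspirated /pʰ/.
dental: plain /t̪/, aspirated /t̪ʰ/.
alveolar: plain —, aspirated /tʰ/.
retroflex: plain /ʈ/, aspirated —.
palatal: plain /c/, aspirated —.
velar: plain /k/, aspirated /kʰ/.
Gaps, from front to back: alveolar lacks plain (/t/); retroflex lacks aspirated (/ʈʰ/); palatal lacks aspirated (/cʰ/).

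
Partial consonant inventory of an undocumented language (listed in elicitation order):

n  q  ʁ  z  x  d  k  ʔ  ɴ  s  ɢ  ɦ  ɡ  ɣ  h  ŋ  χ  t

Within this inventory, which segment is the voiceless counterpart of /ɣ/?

/x/

/ɣ/ is a voiced velar fricative.
The voiceless counterpart is a voiceless velar fricative — in this inventory, /x/.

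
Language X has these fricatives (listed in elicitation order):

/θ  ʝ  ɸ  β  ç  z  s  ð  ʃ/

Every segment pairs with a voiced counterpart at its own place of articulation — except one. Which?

/ʃ/

Bilabial: /ɸ/ ~ /β/
Dental: /θ/ ~ /ð/
Alveolar: /s/ ~ /z/
Palatal: /ç/ ~ /ʝ/
Postalveolar: only /ʃ/ (voiceless); no voiced partner.
So /ʃ/ is the unpaired segment.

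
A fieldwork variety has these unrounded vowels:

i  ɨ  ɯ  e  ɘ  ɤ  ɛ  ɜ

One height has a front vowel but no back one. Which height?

Front: /i/ (high), /e/ (high-mid), /ɛ/ (low-mid).
Central: /ɨ/ (high), /ɘ/ (high-mid), /ɜ/ (low-mid).
Back: /ɯ/ (high), /ɤ/ (high-mid).
Every height has a back member except low-mid, where /ʌ/ would be expected.

low-mid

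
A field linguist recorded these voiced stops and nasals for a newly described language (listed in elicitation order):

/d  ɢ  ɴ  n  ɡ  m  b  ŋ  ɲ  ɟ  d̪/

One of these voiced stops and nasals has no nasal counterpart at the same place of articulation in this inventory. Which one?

Bilabial: /b/ ~ /m/
Alveolar: /d/ ~ /n/
Palatal: /ɟ/ ~ /ɲ/
Velar: /ɡ/ ~ /ŋ/
Uvular: /ɢ/ ~ /ɴ/
Dental: only /d̪/ (oral stop); no nasal partner.
So /d̪/ is the unpaired segment.

/d̪/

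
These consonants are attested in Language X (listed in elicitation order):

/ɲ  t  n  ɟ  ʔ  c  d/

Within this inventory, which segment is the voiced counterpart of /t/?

/t/ is a voiceless alveolar stop.
The voiced counterpart is a voiced alveolar stop — in this inventory, /d/.

/d/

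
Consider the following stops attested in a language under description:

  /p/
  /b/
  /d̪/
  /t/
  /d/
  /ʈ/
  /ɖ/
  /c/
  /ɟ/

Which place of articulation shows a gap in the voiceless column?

dental

bilabial: voiceless /p/, voiced /b/.
dental: voiceless —, voiced /d̪/.
alveolar: voiceless /t/, voiced /d/.
retroflex: voiceless /ʈ/, voiced /ɖ/.
palatal: voiceless /c/, voiced /ɟ/.
Every place of articulation has a voiceless member except dental, where /t̪/ would be expected.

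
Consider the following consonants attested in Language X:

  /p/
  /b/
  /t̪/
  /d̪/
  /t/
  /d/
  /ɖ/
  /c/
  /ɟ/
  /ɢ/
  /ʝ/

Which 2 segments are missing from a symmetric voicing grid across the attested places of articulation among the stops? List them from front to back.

/ʈ/, /q/

bilabial: voiceless /p/, voiced /b/.
dental: voiceless /t̪/, voiced /d̪/.
alveolar: voiceless /t/, voiced /d/.
retroflex: voiceless —, voiced /ɖ/.
palatal: voiceless /c/, voiced /ɟ/.
uvular: voiceless —, voiced /ɢ/.
Gaps, from front to back: retroflex lacks voiceless (/ʈ/); uvular lacks voiceless (/q/).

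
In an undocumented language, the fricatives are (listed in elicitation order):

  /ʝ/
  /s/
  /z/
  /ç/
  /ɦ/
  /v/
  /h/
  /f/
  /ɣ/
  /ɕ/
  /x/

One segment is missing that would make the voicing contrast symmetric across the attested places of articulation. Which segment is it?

labiodental: voiceless /f/, voiced /v/.
alveolar: voiceless /s/, voiced /z/.
alveolo-palatal: voiceless /ɕ/, voiced —.
palatal: voiceless /ç/, voiced /ʝ/.
velar: voiceless /x/, voiced /ɣ/.
glottal: voiceless /h/, voiced /ɦ/.
The alveolo-palatal row has no voiced member, so the gap is the voiced alveolo-palatal fricative /ʑ/.

/ʑ/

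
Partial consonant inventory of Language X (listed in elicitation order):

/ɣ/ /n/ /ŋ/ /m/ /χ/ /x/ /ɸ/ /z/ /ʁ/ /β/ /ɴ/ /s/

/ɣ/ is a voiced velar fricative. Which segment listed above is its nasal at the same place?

/ŋ/

The nasal at the same place is a velar nasal — in this inventory, /ŋ/.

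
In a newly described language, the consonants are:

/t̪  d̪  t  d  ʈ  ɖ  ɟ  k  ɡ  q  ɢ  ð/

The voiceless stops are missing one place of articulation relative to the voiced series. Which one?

dental: voiceless /t̪/, voiced /d̪/.
alveolar: voiceless /t/, voiced /d/.
retroflex: voiceless /ʈ/, voiced /ɖ/.
palatal: voiceless —, voiced /ɟ/.
velar: voiceless /k/, voiced /ɡ/.
uvular: voiceless /q/, voiced /ɢ/.
Every place of articulation has a voiceless member except palatal, where /c/ would be expected.

palatal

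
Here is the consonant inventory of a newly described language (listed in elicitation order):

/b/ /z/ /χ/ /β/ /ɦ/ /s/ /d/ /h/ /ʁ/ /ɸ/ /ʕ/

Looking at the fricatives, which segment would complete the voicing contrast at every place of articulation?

Voiceless: /ɸ/ (bilabial), /s/ (alveolar), /χ/ (uvular), /h/ (glottal).
Voiced: /β/ (bilabial), /z/ (alveolar), /ʁ/ (uvular), /ʕ/ (pharyngeal), /ɦ/ (glottal).
The pharyngeal row has no voiceless member, so the gap is the voiceless pharyngeal fricative /ħ/.

/ħ/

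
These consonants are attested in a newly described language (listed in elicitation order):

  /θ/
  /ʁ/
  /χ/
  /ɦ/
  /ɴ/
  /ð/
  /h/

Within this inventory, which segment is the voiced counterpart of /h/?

/h/ is a voiceless glottal fricative.
The voiced counterpart is a voiced glottal fricative — in this inventory, /ɦ/.

/ɦ/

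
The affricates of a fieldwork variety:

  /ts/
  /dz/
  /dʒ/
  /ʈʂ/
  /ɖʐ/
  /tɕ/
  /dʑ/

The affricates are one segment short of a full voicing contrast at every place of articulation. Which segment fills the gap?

/tʃ/

place of articulation  voiceless  voiced  
alveolar          ts        dz      
postalveolar      —         dʒ      
retroflex         ʈʂ        ɖʐ      
alveolo-palatal   tɕ        dʑ      
The postalveolar row has no voiceless member, so the gap is the voiceless postalveolar affricate /tʃ/.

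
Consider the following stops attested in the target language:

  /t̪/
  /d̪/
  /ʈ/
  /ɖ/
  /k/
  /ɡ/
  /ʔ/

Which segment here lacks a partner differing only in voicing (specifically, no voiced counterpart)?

/ʔ/

Dental: /t̪/ ~ /d̪/
Retroflex: /ʈ/ ~ /ɖ/
Velar: /k/ ~ /ɡ/
Glottal: only /ʔ/ (voiceless); no voiced partner.
So /ʔ/ is the unpaired segment.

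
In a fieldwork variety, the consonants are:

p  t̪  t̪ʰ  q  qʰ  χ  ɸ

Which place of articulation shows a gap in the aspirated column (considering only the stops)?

place of articulation  plain     aspirated
bilabial          p         —       
dental            t̪        t̪ʰ     
uvular            q         qʰ      
Every place of articulation has an aspirated member except bilabial, where /pʰ/ would be expected.

bilabial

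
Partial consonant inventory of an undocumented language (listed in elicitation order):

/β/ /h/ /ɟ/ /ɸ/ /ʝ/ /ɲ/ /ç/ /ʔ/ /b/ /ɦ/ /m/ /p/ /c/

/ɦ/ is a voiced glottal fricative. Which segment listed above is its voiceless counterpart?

The voiceless counterpart is a voiceless glottal fricative — in this inventory, /h/.

/h/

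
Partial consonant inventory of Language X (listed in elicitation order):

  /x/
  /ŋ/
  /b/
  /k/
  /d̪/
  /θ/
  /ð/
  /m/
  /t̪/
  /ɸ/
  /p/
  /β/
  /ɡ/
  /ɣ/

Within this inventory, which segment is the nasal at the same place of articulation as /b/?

/b/ is a voiced bilabial stop.
The nasal at the same place is a bilabial nasal — in this inventory, /m/.

/m/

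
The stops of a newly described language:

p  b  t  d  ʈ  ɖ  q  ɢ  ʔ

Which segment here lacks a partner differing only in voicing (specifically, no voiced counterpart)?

Bilabial: /p/ ~ /b/
Alveolar: /t/ ~ /d/
Retroflex: /ʈ/ ~ /ɖ/
Uvular: /q/ ~ /ɢ/
Glottal: only /ʔ/ (voiceless); no voiced partner.
So /ʔ/ is the unpaired segment.

/ʔ/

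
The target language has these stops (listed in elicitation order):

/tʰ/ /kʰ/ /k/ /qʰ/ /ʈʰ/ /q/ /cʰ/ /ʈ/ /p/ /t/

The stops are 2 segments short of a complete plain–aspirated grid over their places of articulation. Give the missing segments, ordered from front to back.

Plain: /p/ (bilabial), /t/ (alveolar), /ʈ/ (retroflex), /k/ (velar), /q/ (uvular).
Aspirated: /tʰ/ (alveolar), /ʈʰ/ (retroflex), /cʰ/ (palatal), /kʰ/ (velar), /qʰ/ (uvular).
Gaps, from front to back: bilabial lacks aspirated (/pʰ/); palatal lacks plain (/c/).

/pʰ/, /c/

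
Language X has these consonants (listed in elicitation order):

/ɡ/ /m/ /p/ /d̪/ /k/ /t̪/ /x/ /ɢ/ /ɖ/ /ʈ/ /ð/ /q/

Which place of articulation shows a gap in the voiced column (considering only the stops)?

place of articulation  voiceless  voiced  
bilabial          p         —       
dental            t̪        d̪      
retroflex         ʈ         ɖ       
velar             k         ɡ       
uvular            q         ɢ       
Every place of articulation has a voiced member except bilabial, where /b/ would be expected.

bilabial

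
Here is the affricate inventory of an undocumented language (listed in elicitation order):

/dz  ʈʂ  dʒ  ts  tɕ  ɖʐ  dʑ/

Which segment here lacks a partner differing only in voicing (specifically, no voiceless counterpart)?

/dʒ/

Alveolar: /ts/ ~ /dz/
Retroflex: /ʈʂ/ ~ /ɖʐ/
Alveolo-palatal: /tɕ/ ~ /dʑ/
Postalveolar: only /dʒ/ (voiced); no voiceless partner.
So /dʒ/ is the unpaired segment.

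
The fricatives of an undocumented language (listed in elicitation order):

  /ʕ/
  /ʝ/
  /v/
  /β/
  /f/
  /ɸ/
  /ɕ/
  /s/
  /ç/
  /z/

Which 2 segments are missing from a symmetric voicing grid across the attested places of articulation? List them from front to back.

bilabial: voiceless /ɸ/, voiced /β/.
labiodental: voiceless /f/, voiced /v/.
alveolar: voiceless /s/, voiced /z/.
alveolo-palatal: voiceless /ɕ/, voiced —.
palatal: voiceless /ç/, voiced /ʝ/.
pharyngeal: voiceless —, voiced /ʕ/.
Gaps, from front to back: alveolo-palatal lacks voiced (/ʑ/); pharyngeal lacks voiceless (/ħ/).

/ʑ/, /ħ/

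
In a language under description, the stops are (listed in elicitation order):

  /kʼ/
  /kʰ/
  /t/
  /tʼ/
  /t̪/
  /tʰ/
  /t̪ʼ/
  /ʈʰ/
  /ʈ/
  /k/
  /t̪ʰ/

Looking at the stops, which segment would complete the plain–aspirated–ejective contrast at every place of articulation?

dental: plain /t̪/, aspirated /t̪ʰ/, ejective /t̪ʼ/.
alveolar: plain /t/, aspirated /tʰ/, ejective /tʼ/.
retroflex: plain /ʈ/, aspirated /ʈʰ/, ejective —.
velar: plain /k/, aspirated /kʰ/, ejective /kʼ/.
The retroflex row has no ejective member, so the gap is the ejective retroflex stop /ʈʼ/.

/ʈʼ/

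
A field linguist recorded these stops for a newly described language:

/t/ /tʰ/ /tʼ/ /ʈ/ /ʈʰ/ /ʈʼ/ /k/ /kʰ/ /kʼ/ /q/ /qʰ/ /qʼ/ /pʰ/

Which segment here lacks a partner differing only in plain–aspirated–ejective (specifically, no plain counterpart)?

/pʰ/

Alveolar: /t/ ~ /tʰ/ ~ /tʼ/
Retroflex: /ʈ/ ~ /ʈʰ/ ~ /ʈʼ/
Velar: /k/ ~ /kʰ/ ~ /kʼ/
Uvular: /q/ ~ /qʰ/ ~ /qʼ/
Bilabial: only /pʰ/ (aspirated); no plain partner.
So /pʰ/ is the unpaired segment.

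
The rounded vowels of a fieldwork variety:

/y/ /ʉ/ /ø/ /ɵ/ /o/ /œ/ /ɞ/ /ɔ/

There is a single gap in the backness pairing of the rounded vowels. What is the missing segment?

/u/

high: front /y/, central /ʉ/, back —.
high-mid: front /ø/, central /ɵ/, back /o/.
low-mid: front /œ/, central /ɞ/, back /ɔ/.
The high row has no back member, so the gap is the high back rounded vowel /u/.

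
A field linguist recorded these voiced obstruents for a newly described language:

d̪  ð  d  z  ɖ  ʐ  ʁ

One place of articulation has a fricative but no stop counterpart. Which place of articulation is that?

Stop: /d̪/ (dental), /d/ (alveolar), /ɖ/ (retroflex).
Fricative: /ð/ (dental), /z/ (alveolar), /ʐ/ (retroflex), /ʁ/ (uvular).
Every place of articulation has a stop member except uvular, where /ɢ/ would be expected.

uvular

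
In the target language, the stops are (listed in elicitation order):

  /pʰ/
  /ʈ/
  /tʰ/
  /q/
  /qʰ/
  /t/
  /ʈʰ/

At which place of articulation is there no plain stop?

bilabial

place of articulation  plain     aspirated
bilabial          —         pʰ      
alveolar          t         tʰ      
retroflex         ʈ         ʈʰ      
uvular            q         qʰ      
Every place of articulation has a plain member except bilabial, where /p/ would be expected.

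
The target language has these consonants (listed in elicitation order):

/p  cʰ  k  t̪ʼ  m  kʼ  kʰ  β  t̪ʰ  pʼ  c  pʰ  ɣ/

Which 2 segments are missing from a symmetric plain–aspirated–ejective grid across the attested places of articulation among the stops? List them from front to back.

/t̪/, /cʼ/

bilabial: plain /p/, aspirated /pʰ/, ejective /pʼ/.
dental: plain —, aspirated /t̪ʰ/, ejective /t̪ʼ/.
palatal: plain /c/, aspirated /cʰ/, ejective —.
velar: plain /k/, aspirated /kʰ/, ejective /kʼ/.
Gaps, from front to back: dental lacks plain (/t̪/); palatal lacks ejective (/cʼ/).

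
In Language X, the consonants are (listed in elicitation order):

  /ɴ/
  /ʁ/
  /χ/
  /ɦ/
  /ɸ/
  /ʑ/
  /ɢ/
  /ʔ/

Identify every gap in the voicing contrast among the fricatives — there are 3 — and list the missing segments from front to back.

place of articulation  voiceless  voiced  
bilabial          ɸ         —       
alveolo-palatal   —         ʑ       
uvular            χ         ʁ       
glottal           —         ɦ       
Gaps, from front to back: bilabial lacks voiced (/β/); alveolo-palatal lacks voiceless (/ɕ/); glottal lacks voiceless (/h/).

/β/, /ɕ/, /h/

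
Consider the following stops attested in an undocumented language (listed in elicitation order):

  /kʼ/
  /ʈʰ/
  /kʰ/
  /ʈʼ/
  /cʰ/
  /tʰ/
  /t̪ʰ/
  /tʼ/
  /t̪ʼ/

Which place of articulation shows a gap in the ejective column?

place of articulation  aspirated  ejective
dental            t̪ʰ       t̪ʼ     
alveolar          tʰ        tʼ      
retroflex         ʈʰ        ʈʼ      
palatal           cʰ        —       
velar             kʰ        kʼ      
Every place of articulation has an ejective member except palatal, where /cʼ/ would be expected.

palatal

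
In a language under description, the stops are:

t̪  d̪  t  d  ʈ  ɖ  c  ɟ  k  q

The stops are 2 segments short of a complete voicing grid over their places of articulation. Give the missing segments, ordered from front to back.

/ɡ/, /ɢ/

dental: voiceless /t̪/, voiced /d̪/.
alveolar: voiceless /t/, voiced /d/.
retroflex: voiceless /ʈ/, voiced /ɖ/.
palatal: voiceless /c/, voiced /ɟ/.
velar: voiceless /k/, voiced —.
uvular: voiceless /q/, voiced —.
Gaps, from front to back: velar lacks voiced (/ɡ/); uvular lacks voiced (/ɢ/).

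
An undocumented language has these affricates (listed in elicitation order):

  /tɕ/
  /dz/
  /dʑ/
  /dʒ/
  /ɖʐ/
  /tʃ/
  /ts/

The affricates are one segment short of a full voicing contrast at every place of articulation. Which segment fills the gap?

Voiceless: /ts/ (alveolar), /tʃ/ (postalveolar), /tɕ/ (alveolo-palatal).
Voiced: /dz/ (alveolar), /dʒ/ (postalveolar), /ɖʐ/ (retroflex), /dʑ/ (alveolo-palatal).
The retroflex row has no voiceless member, so the gap is the voiceless retroflex affricate /ʈʂ/.

/ʈʂ/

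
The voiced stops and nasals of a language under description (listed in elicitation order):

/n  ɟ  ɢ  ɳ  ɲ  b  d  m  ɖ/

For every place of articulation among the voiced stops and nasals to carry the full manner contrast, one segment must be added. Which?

/ɴ/

bilabial: oral stop /b/, nasal /m/.
alveolar: oral stop /d/, nasal /n/.
retroflex: oral stop /ɖ/, nasal /ɳ/.
palatal: oral stop /ɟ/, nasal /ɲ/.
uvular: oral stop /ɢ/, nasal —.
The uvular row has no nasal member, so the gap is the uvular nasal /ɴ/.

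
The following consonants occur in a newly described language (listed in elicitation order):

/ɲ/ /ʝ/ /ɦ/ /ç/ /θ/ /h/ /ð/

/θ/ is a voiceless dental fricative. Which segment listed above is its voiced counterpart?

/ð/

The voiced counterpart is a voiced dental fricative — in this inventory, /ð/.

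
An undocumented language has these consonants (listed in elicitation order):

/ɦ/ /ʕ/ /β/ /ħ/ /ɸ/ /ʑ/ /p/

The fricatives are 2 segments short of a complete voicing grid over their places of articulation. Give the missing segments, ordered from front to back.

/ɕ/, /h/

place of articulation  voiceless  voiced  
bilabial          ɸ         β       
alveolo-palatal   —         ʑ       
pharyngeal        ħ         ʕ       
glottal           —         ɦ       
Gaps, from front to back: alveolo-palatal lacks voiceless (/ɕ/); glottal lacks voiceless (/h/).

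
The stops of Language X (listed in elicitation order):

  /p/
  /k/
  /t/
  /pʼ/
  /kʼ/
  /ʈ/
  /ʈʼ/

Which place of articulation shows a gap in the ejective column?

place of articulation  plain     ejective
bilabial          p         pʼ      
alveolar          t         —       
retroflex         ʈ         ʈʼ      
velar             k         kʼ      
Every place of articulation has an ejective member except alveolar, where /tʼ/ would be expected.

alveolar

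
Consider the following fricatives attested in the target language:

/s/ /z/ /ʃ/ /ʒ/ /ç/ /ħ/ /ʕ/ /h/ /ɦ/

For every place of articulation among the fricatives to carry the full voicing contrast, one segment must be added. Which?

/ʝ/

place of articulation  voiceless  voiced  
alveolar          s         z       
postalveolar      ʃ         ʒ       
palatal           ç         —       
pharyngeal        ħ         ʕ       
glottal           h         ɦ       
The palatal row has no voiced member, so the gap is the voiced palatal fricative /ʝ/.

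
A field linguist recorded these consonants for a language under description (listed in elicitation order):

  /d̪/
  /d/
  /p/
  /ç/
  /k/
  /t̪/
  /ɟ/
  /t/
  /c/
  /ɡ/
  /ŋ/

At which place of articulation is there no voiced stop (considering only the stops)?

place of articulation  voiceless  voiced  
bilabial          p         —       
dental            t̪        d̪      
alveolar          t         d       
palatal           c         ɟ       
velar             k         ɡ       
Every place of articulation has a voiced member except bilabial, where /b/ would be expected.

bilabial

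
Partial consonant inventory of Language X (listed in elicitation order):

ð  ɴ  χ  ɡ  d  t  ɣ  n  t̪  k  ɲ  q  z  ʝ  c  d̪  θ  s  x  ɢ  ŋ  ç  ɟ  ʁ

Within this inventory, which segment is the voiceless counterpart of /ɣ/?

/x/

/ɣ/ is a voiced velar fricative.
The voiceless counterpart is a voiceless velar fricative — in this inventory, /x/.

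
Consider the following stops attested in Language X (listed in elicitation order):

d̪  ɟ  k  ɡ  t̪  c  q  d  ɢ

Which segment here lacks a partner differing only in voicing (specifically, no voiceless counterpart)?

Dental: /t̪/ ~ /d̪/
Palatal: /c/ ~ /ɟ/
Velar: /k/ ~ /ɡ/
Uvular: /q/ ~ /ɢ/
Alveolar: only /d/ (voiced); no voiceless partner.
So /d/ is the unpaired segment.

/d/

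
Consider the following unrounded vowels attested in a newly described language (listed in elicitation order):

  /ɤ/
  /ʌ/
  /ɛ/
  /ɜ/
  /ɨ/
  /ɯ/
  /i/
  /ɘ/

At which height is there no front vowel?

high-mid

Front: /i/ (high), /ɛ/ (low-mid).
Central: /ɨ/ (high), /ɘ/ (high-mid), /ɜ/ (low-mid).
Back: /ɯ/ (high), /ɤ/ (high-mid), /ʌ/ (low-mid).
Every height has a front member except high-mid, where /e/ would be expected.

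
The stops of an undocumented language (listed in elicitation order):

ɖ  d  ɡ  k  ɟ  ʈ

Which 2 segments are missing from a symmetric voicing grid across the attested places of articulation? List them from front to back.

/t/, /c/

alveolar: voiceless —, voiced /d/.
retroflex: voiceless /ʈ/, voiced /ɖ/.
palatal: voiceless —, voiced /ɟ/.
velar: voiceless /k/, voiced /ɡ/.
Gaps, from front to back: alveolar lacks voiceless (/t/); palatal lacks voiceless (/c/).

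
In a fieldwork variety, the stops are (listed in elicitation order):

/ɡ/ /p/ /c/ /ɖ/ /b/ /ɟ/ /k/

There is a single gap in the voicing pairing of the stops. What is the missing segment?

/ʈ/

bilabial: voiceless /p/, voiced /b/.
retroflex: voiceless —, voiced /ɖ/.
palatal: voiceless /c/, voiced /ɟ/.
velar: voiceless /k/, voiced /ɡ/.
The retroflex row has no voiceless member, so the gap is the voiceless retroflex stop /ʈ/.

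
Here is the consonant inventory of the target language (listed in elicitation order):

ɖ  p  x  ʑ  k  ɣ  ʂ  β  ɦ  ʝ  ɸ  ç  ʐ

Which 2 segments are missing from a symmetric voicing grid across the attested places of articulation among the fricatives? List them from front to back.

bilabial: voiceless /ɸ/, voiced /β/.
retroflex: voiceless /ʂ/, voiced /ʐ/.
alveolo-palatal: voiceless —, voiced /ʑ/.
palatal: voiceless /ç/, voiced /ʝ/.
velar: voiceless /x/, voiced /ɣ/.
glottal: voiceless —, voiced /ɦ/.
Gaps, from front to back: alveolo-palatal lacks voiceless (/ɕ/); glottal lacks voiceless (/h/).

/ɕ/, /h/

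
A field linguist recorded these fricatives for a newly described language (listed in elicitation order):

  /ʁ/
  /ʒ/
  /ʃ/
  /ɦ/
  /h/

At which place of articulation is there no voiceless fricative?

uvular

place of articulation  voiceless  voiced  
postalveolar      ʃ         ʒ       
uvular            —         ʁ       
glottal           h         ɦ       
Every place of articulation has a voiceless member except uvular, where /χ/ would be expected.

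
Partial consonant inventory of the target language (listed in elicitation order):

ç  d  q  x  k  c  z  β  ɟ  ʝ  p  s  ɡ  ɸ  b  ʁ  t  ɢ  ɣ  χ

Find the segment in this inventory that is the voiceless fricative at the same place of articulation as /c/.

/c/ is a voiceless palatal stop.
The voiceless fricative at the same place is a voiceless palatal fricative — in this inventory, /ç/.

/ç/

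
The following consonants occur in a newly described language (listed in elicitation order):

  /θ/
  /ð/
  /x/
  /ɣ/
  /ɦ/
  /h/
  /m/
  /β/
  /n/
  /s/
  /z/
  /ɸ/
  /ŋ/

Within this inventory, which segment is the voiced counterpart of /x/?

/ɣ/

/x/ is a voiceless velar fricative.
The voiced counterpart is a voiced velar fricative — in this inventory, /ɣ/.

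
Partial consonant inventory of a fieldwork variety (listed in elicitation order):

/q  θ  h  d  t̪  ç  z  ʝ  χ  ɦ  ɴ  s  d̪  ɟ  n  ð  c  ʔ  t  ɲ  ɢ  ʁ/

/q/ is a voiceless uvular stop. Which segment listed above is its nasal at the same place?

/ɴ/

The nasal at the same place is an uvular nasal — in this inventory, /ɴ/.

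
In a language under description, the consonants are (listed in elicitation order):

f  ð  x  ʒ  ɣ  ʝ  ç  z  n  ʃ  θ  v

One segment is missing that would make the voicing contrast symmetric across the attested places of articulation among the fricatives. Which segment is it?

Voiceless: /f/ (labiodental), /θ/ (dental), /ʃ/ (postalveolar), /ç/ (palatal), /x/ (velar).
Voiced: /v/ (labiodental), /ð/ (dental), /z/ (alveolar), /ʒ/ (postalveolar), /ʝ/ (palatal), /ɣ/ (velar).
The alveolar row has no voiceless member, so the gap is the voiceless alveolar fricative /s/.

/s/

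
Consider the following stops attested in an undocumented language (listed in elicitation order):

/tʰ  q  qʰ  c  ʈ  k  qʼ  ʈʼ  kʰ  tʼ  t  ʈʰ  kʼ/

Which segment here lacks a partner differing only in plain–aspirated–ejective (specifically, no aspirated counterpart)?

/c/

Alveolar: /t/ ~ /tʰ/ ~ /tʼ/
Retroflex: /ʈ/ ~ /ʈʰ/ ~ /ʈʼ/
Velar: /k/ ~ /kʰ/ ~ /kʼ/
Uvular: /q/ ~ /qʰ/ ~ /qʼ/
Palatal: only /c/ (plain); no aspirated partner.
So /c/ is the unpaired segment.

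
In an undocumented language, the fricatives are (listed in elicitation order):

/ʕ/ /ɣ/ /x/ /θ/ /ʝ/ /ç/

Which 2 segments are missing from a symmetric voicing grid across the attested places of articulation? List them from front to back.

/ð/, /ħ/

Voiceless: /θ/ (dental), /ç/ (palatal), /x/ (velar).
Voiced: /ʝ/ (palatal), /ɣ/ (velar), /ʕ/ (pharyngeal).
Gaps, from front to back: dental lacks voiced (/ð/); pharyngeal lacks voiceless (/ħ/).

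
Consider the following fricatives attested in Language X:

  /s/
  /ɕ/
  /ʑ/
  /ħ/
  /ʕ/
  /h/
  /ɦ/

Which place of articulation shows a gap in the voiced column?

Voiceless: /s/ (alveolar), /ɕ/ (alveolo-palatal), /ħ/ (pharyngeal), /h/ (glottal).
Voiced: /ʑ/ (alveolo-palatal), /ʕ/ (pharyngeal), /ɦ/ (glottal).
Every place of articulation has a voiced member except alveolar, where /z/ would be expected.

alveolar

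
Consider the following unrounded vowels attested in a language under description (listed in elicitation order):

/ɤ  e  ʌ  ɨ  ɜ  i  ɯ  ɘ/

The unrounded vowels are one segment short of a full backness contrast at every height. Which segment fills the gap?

high: front /i/, central /ɨ/, back /ɯ/.
high-mid: front /e/, central /ɘ/, back /ɤ/.
low-mid: front —, central /ɜ/, back /ʌ/.
The low-mid row has no front member, so the gap is the low-mid front unrounded vowel /ɛ/.

/ɛ/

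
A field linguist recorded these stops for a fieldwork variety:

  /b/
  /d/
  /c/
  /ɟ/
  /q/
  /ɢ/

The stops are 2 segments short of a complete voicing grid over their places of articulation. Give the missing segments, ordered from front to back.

/p/, /t/

Voiceless: /c/ (palatal), /q/ (uvular).
Voiced: /b/ (bilabial), /d/ (alveolar), /ɟ/ (palatal), /ɢ/ (uvular).
Gaps, from front to back: bilabial lacks voiceless (/p/); alveolar lacks voiceless (/t/).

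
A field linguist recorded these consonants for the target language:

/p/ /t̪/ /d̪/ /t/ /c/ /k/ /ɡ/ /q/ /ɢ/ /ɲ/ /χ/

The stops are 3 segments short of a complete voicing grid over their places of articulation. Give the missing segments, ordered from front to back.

Voiceless: /p/ (bilabial), /t̪/ (dental), /t/ (alveolar), /c/ (palatal), /k/ (velar), /q/ (uvular).
Voiced: /d̪/ (dental), /ɡ/ (velar), /ɢ/ (uvular).
Gaps, from front to back: bilabial lacks voiced (/b/); alveolar lacks voiced (/d/); palatal lacks voiced (/ɟ/).

/b/, /d/, /ɟ/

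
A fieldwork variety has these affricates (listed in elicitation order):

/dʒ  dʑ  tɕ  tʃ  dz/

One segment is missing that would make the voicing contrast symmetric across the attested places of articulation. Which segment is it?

place of articulation  voiceless  voiced  
alveolar          —         dz      
postalveolar      tʃ        dʒ      
alveolo-palatal   tɕ        dʑ      
The alveolar row has no voiceless member, so the gap is the voiceless alveolar affricate /ts/.

/ts/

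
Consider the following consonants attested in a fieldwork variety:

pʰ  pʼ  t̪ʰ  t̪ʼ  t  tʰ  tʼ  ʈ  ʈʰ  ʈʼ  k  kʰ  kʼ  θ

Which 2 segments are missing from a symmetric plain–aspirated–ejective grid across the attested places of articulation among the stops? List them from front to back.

Plain: /t/ (alveolar), /ʈ/ (retroflex), /k/ (velar).
Aspirated: /pʰ/ (bilabial), /t̪ʰ/ (dental), /tʰ/ (alveolar), /ʈʰ/ (retroflex), /kʰ/ (velar).
Ejective: /pʼ/ (bilabial), /t̪ʼ/ (dental), /tʼ/ (alveolar), /ʈʼ/ (retroflex), /kʼ/ (velar).
Gaps, from front to back: bilabial lacks plain (/p/); dental lacks plain (/t̪/).

/p/, /t̪/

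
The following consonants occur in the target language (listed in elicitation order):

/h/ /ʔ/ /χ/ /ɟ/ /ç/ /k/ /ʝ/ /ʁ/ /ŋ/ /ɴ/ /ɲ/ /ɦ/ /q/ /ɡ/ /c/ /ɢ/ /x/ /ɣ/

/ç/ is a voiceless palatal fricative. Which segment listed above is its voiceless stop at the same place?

The voiceless stop at the same place is a voiceless palatal stop — in this inventory, /c/.

/c/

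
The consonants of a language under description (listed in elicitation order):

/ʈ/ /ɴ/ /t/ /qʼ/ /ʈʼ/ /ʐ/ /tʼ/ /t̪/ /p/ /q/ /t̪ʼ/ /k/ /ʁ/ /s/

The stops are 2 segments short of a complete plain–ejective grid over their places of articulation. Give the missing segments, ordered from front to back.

place of articulation  plain     ejective
bilabial          p         —       
dental            t̪        t̪ʼ     
alveolar          t         tʼ      
retroflex         ʈ         ʈʼ      
velar             k         —       
uvular            q         qʼ      
Gaps, from front to back: bilabial lacks ejective (/pʼ/); velar lacks ejective (/kʼ/).

/pʼ/, /kʼ/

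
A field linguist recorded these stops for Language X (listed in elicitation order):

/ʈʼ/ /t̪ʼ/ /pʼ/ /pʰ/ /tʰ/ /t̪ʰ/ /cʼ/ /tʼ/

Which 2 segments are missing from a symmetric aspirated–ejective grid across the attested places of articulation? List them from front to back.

/ʈʰ/, /cʰ/

place of articulation  aspirated  ejective
bilabial          pʰ        pʼ      
dental            t̪ʰ       t̪ʼ     
alveolar          tʰ        tʼ      
retroflex         —         ʈʼ      
palatal           —         cʼ      
Gaps, from front to back: retroflex lacks aspirated (/ʈʰ/); palatal lacks aspirated (/cʰ/).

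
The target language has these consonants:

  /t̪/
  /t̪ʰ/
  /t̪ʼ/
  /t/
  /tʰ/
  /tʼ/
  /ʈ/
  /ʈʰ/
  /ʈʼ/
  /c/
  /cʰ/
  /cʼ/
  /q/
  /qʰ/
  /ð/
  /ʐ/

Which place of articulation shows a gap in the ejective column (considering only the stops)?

place of articulation  plain     aspirated  ejective
dental            t̪        t̪ʰ       t̪ʼ     
alveolar          t         tʰ        tʼ      
retroflex         ʈ         ʈʰ        ʈʼ      
palatal           c         cʰ        cʼ      
uvular            q         qʰ        —       
Every place of articulation has an ejective member except uvular, where /qʼ/ would be expected.

uvular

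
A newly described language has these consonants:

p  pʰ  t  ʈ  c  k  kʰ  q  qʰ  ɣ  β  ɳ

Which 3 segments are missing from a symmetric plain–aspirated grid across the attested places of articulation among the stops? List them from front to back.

place of articulation  plain     aspirated
bilabial          p         pʰ      
alveolar          t         —       
retroflex         ʈ         —       
palatal           c         —       
velar             k         kʰ      
uvular            q         qʰ      
Gaps, from front to back: alveolar lacks aspirated (/tʰ/); retroflex lacks aspirated (/ʈʰ/); palatal lacks aspirated (/cʰ/).

/tʰ/, /ʈʰ/, /cʰ/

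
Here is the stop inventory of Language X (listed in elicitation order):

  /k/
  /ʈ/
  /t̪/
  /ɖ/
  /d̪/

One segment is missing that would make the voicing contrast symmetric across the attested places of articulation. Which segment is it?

dental: voiceless /t̪/, voiced /d̪/.
retroflex: voiceless /ʈ/, voiced /ɖ/.
velar: voiceless /k/, voiced —.
The velar row has no voiced member, so the gap is the voiced velar stop /ɡ/.

/ɡ/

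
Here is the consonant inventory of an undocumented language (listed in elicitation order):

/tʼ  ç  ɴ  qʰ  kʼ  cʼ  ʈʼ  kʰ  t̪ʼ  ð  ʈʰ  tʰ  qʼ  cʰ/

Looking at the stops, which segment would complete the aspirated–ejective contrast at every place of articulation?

place of articulation  aspirated  ejective
dental            —         t̪ʼ     
alveolar          tʰ        tʼ      
retroflex         ʈʰ        ʈʼ      
palatal           cʰ        cʼ      
velar             kʰ        kʼ      
uvular            qʰ        qʼ      
The dental row has no aspirated member, so the gap is the aspirated dental stop /t̪ʰ/.

/t̪ʰ/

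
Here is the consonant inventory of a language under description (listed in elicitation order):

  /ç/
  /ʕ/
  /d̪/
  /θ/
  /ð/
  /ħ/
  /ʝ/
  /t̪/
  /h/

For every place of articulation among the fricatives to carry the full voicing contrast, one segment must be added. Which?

/ɦ/

Voiceless: /θ/ (dental), /ç/ (palatal), /ħ/ (pharyngeal), /h/ (glottal).
Voiced: /ð/ (dental), /ʝ/ (palatal), /ʕ/ (pharyngeal).
The glottal row has no voiced member, so the gap is the voiced glottal fricative /ɦ/.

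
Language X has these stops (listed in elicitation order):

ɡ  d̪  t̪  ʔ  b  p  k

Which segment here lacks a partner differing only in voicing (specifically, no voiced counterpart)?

Bilabial: /p/ ~ /b/
Dental: /t̪/ ~ /d̪/
Velar: /k/ ~ /ɡ/
Glottal: only /ʔ/ (voiceless); no voiced partner.
So /ʔ/ is the unpaired segment.

/ʔ/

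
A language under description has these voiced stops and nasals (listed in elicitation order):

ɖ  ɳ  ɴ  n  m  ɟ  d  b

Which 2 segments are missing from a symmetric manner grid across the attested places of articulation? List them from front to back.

bilabial: oral stop /b/, nasal /m/.
alveolar: oral stop /d/, nasal /n/.
retroflex: oral stop /ɖ/, nasal /ɳ/.
palatal: oral stop /ɟ/, nasal —.
uvular: oral stop —, nasal /ɴ/.
Gaps, from front to back: palatal lacks nasal (/ɲ/); uvular lacks oral stop (/ɢ/).

/ɲ/, /ɢ/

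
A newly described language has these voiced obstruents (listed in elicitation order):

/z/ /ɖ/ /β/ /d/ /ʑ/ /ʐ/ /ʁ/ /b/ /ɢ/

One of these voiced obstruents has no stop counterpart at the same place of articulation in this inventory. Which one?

Bilabial: /b/ ~ /β/
Alveolar: /d/ ~ /z/
Retroflex: /ɖ/ ~ /ʐ/
Uvular: /ɢ/ ~ /ʁ/
Alveolo-palatal: only /ʑ/ (fricative); no stop partner.
So /ʑ/ is the unpaired segment.

/ʑ/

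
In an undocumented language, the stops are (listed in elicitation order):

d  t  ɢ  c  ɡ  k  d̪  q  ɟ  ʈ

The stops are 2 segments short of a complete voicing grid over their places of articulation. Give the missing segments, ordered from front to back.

/t̪/, /ɖ/

dental: voiceless —, voiced /d̪/.
alveolar: voiceless /t/, voiced /d/.
retroflex: voiceless /ʈ/, voiced —.
palatal: voiceless /c/, voiced /ɟ/.
velar: voiceless /k/, voiced /ɡ/.
uvular: voiceless /q/, voiced /ɢ/.
Gaps, from front to back: dental lacks voiceless (/t̪/); retroflex lacks voiced (/ɖ/).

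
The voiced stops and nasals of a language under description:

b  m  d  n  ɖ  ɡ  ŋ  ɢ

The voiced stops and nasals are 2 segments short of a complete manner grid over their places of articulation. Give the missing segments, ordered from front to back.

bilabial: oral stop /b/, nasal /m/.
alveolar: oral stop /d/, nasal /n/.
retroflex: oral stop /ɖ/, nasal —.
velar: oral stop /ɡ/, nasal /ŋ/.
uvular: oral stop /ɢ/, nasal —.
Gaps, from front to back: retroflex lacks nasal (/ɳ/); uvular lacks nasal (/ɴ/).

/ɳ/, /ɴ/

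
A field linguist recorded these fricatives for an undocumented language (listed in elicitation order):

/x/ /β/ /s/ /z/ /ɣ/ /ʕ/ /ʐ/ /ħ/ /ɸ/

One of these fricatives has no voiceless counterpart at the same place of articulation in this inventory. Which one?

/ʐ/

Bilabial: /ɸ/ ~ /β/
Alveolar: /s/ ~ /z/
Velar: /x/ ~ /ɣ/
Pharyngeal: /ħ/ ~ /ʕ/
Retroflex: only /ʐ/ (voiced); no voiceless partner.
So /ʐ/ is the unpaired segment.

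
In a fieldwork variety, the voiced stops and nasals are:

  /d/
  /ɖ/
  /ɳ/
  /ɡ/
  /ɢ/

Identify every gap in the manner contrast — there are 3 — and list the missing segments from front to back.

/n/, /ŋ/, /ɴ/

alveolar: oral stop /d/, nasal —.
retroflex: oral stop /ɖ/, nasal /ɳ/.
velar: oral stop /ɡ/, nasal —.
uvular: oral stop /ɢ/, nasal —.
Gaps, from front to back: alveolar lacks nasal (/n/); velar lacks nasal (/ŋ/); uvular lacks nasal (/ɴ/).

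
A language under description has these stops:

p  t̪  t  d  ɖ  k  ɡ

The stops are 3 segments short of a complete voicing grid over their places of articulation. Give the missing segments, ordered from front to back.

/b/, /d̪/, /ʈ/

Voiceless: /p/ (bilabial), /t̪/ (dental), /t/ (alveolar), /k/ (velar).
Voiced: /d/ (alveolar), /ɖ/ (retroflex), /ɡ/ (velar).
Gaps, from front to back: bilabial lacks voiced (/b/); dental lacks voiced (/d̪/); retroflex lacks voiceless (/ʈ/).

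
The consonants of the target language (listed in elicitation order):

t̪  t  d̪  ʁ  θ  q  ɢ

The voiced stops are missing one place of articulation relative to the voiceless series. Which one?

alveolar

dental: voiceless /t̪/, voiced /d̪/.
alveolar: voiceless /t/, voiced —.
uvular: voiceless /q/, voiced /ɢ/.
Every place of articulation has a voiced member except alveolar, where /d/ would be expected.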